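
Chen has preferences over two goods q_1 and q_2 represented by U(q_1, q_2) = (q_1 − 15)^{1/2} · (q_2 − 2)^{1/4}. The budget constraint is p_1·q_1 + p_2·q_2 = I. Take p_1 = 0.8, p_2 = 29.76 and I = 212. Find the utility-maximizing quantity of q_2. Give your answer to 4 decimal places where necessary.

q_2* = 3.5735

This is Cobb-Douglas in (q_1−15, q_2−2): tangency gives 0.5·p_2·(q_2−2) = 0.25·p_1·(q_1−15).
After buying the subsistence bundle (15, 2), a share 2/3 of the remaining income goes to q_1: q_1* = 15 + 2/3·(I − 15p_1 − 2p_2)/p_1.
Discretionary income = 212 − 15·0.8 − 2·29.76 = 140.48; q_2* = 2 + 1/3·140.48/29.76 = 3.5735.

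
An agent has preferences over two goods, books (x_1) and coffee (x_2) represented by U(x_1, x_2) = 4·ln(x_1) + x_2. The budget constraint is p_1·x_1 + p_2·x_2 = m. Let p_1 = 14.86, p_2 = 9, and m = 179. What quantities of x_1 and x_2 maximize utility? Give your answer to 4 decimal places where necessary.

x_1* = 2.4226, x_2* = 15.8889

MU_x_1 = 4/x_1, MU_x_2 = 1. Tangency: 4/x_1 = p_1/p_2.
So x_1*(p_1,p_2) = 4·p_2/p_1, independent of income; and x_2* = (m − 4·p_2)/p_2.
At the given prices: x_1* = 4·9/14.86 = 2.4226, and x_2* = 15.8889.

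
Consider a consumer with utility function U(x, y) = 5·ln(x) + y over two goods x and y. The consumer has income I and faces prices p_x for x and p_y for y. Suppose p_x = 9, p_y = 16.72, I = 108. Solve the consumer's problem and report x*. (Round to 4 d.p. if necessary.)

MU_x = 5/x, MU_y = 1. Tangency: 5/x = p_x/p_y.
So x*(p_x,p_y) = 5·p_y/p_x, independent of income; and y* = (I − 5·p_y)/p_y.
At the given prices: x* = 5·16.72/9 = 9.2889.

x* = 9.2889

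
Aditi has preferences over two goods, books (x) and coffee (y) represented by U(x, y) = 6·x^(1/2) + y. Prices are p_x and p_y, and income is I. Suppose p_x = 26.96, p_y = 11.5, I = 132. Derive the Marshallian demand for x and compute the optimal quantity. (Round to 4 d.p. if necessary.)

Utility is quasi-linear in y; the FOC for x is 3/√x = p_x/p_y.
Solve: √x = 3·p_y/p_x, so x*(p_x,p_y) = (3·p_y/p_x)², and y* = (I − p_x·x*)/p_y.
Plugging in: x* = (3·11.5/26.96)² = 1.6376.

x* = 1.6376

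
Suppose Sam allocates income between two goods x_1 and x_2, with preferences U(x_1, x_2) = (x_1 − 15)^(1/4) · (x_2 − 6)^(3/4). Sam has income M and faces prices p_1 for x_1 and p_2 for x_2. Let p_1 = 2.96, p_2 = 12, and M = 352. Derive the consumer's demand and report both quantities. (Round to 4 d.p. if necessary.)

x_1* = 34.8986, x_2* = 20.725

This is Cobb-Douglas in (x_1−15, x_2−6): tangency gives 0.25·p_2·(x_2−6) = 0.75·p_1·(x_1−15).
Substituting into the budget: x_1* = 15 + 0.25·(M − 15·p_1 − 6·p_2)/p_1, and x_2* = 6 + 0.75·(…)/p_2.
Discretionary income = 352 − 15·2.96 − 6·12 = 235.6; x_1* = 15 + 0.25·235.6/2.96 = 34.8986; x_2* = 6 + 0.75·235.6/12 = 20.725.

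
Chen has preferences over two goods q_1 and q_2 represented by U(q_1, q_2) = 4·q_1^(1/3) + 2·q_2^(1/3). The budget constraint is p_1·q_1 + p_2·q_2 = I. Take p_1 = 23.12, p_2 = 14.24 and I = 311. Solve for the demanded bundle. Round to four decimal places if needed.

From the CES first-order condition, 2·(q_2/q_1)^(2/3) = p_1/p_2.
Hence q_2/q_1 = ((1/2)·p_1/p_2)^(1/(2/3)), i.e. raised to the 1.5 power.
Substitute q_2 = (q_2/q_1)·q_1 into the budget: q_1* = I/(p_1 + p_2·(q_2/q_1)).
Numerically q_2/q_1 = 0.731428, so q_1* = 311/(23.12 + 14.24·0.731428) = 9.2737 and q_2* = 0.731428·9.2737 = 6.7831.

q_1* = 9.2737, q_2* = 6.7831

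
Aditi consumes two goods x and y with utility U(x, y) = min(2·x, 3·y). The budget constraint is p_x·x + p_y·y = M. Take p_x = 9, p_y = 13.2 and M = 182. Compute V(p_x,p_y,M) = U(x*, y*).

Leontief preferences: the optimum is at the kink where x/3 = y/2, i.e. y = (2/3)·x.
Budget: p_x·x + p_y·(2/3)·x = M, so (3·p_x + 2·p_y)·x = 3·M.
Demand: x*(p_x,p_y,M) = 3·M/(3·p_x + 2·p_y), y* = 2·M/(3·p_x + 2·p_y).
Here 3·9 + 2·13.2 = 53.4, giving x* = 10.2247 and y* = 6.8165.
Utility at the optimum: U(10.2247, 6.8165) = 20.4494.

V = 20.4494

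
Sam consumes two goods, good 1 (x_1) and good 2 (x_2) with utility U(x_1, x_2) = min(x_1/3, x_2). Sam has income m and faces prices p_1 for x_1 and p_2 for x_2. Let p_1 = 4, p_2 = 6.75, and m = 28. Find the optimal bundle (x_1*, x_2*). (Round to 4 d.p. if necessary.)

With perfect complements, no substitution: consume in ratio x_1:x_2 = 3:1.
Budget: p_1·x_1 + p_2·(1/3)·x_1 = m, so (3·p_1 + p_2)·x_1 = 3·m.
Demand: x_1*(p_1,p_2,m) = 3·m/(3·p_1 + p_2), x_2* = m/(3·p_1 + p_2).
Here 3·4 + 6.75 = 18.75, giving x_1* = 4.48 and x_2* = 1.4933.

x_1* = 4.48, x_2* = 1.4933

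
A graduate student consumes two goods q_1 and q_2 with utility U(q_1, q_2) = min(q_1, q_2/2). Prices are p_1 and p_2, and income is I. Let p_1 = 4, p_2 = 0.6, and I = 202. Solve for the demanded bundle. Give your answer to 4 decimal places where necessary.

Leontief preferences: the optimum is at the kink where q_1/1 = q_2/2, i.e. q_2 = 2·q_1.
Budget: p_1·q_1 + p_2·2·q_1 = I, so (p_1 + 2·p_2)·q_1 = I.
Demand: q_1*(p_1,p_2,I) = I/(p_1 + 2·p_2), q_2* = 2·I/(p_1 + 2·p_2).
Here 4 + 2·0.6 = 5.2, giving q_1* = 38.8462 and q_2* = 77.6923.

q_1* = 38.8462, q_2* = 77.6923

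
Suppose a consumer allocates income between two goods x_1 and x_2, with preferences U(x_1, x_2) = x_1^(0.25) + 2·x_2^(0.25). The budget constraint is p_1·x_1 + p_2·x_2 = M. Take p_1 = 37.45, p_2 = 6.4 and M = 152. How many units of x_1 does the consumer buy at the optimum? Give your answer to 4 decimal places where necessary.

MRS = MU_x_1/MU_x_2 = (1/2)·(x_2/x_1)^(0.75). Set equal to p_1/p_2.
Solve for the ratio: x_2/x_1 = [2·p_1/p_2]^(4/3).
With the ratio pinned down, the budget gives x_1* = M/(p_1 + p_2·(x_2/x_1)) and x_2* = (x_2/x_1)·x_1*.
Numerically x_2/x_1 = 26.570667, so x_1* = 152/(37.45 + 6.4·26.570667) = 0.7325.

x_1* = 0.7325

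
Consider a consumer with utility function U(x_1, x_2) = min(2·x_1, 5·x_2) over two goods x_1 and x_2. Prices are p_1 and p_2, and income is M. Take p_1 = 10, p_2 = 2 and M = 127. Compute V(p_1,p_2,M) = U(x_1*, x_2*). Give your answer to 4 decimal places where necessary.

V = 23.5185

With perfect complements, no substitution: consume in ratio x_1:x_2 = 5:2.
Budget: p_1·x_1 + p_2·(2/5)·x_1 = M, so (5·p_1 + 2·p_2)·x_1 = 5·M.
Demand: x_1*(p_1,p_2,M) = 5·M/(5·p_1 + 2·p_2), x_2* = 2·M/(5·p_1 + 2·p_2).
Here 5·10 + 2·2 = 54, giving x_1* = 11.7593 and x_2* = 4.7037.
Utility at the optimum: U(11.7593, 4.7037) = 23.5185.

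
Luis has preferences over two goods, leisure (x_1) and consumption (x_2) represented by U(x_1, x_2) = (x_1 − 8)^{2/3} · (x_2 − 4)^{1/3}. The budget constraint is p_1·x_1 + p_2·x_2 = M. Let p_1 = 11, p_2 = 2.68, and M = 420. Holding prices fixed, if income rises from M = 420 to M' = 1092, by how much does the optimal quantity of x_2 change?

Δx_2* = 83.5821

This is Cobb-Douglas in (x_1−8, x_2−4): tangency gives 2/3·p_2·(x_2−4) = 1/3·p_1·(x_1−8).
After buying the subsistence bundle (8, 4), a share 2/3 of the remaining income goes to x_1: x_1* = 8 + 2/3·(M − 8p_1 − 4p_2)/p_1.
Discretionary income = 420 − 8·11 − 4·2.68 = 321.28; x_2* = 4 + 1/3·321.28/2.68 = 43.9602.
At M' = 1092: x_2* = 127.5423. Change: 127.5423 − 43.9602 = 83.5821.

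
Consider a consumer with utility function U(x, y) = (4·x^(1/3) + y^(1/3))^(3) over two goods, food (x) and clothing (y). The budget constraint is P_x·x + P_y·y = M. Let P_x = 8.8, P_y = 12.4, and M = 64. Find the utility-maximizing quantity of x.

x* = 6.5798

With the ratio pinned down, the budget gives x* = M/(P_x + P_y·(y/x)) and y* = (y/x)·x*.
Numerically y/x = 0.074731, so x* = 64/(8.8 + 12.4·0.074731) = 6.5798.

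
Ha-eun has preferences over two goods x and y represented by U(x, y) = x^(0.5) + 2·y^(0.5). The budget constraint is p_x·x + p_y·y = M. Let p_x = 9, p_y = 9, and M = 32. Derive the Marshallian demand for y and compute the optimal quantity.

MRS = MU_x/MU_y = (1/2)·(y/x)^(0.5). Set equal to p_x/p_y.
Hence y/x = (2·p_x/p_y)^(1/(0.5)), i.e. raised to the 2 power.
With the ratio pinned down, the budget gives x* = M/(p_x + p_y·(y/x)) and y* = (y/x)·x*.
Numerically y/x = 4, so x* = 32/(9 + 9·4) = 0.7111 and y* = 4·0.7111 = 2.8444.

y* = 2.8444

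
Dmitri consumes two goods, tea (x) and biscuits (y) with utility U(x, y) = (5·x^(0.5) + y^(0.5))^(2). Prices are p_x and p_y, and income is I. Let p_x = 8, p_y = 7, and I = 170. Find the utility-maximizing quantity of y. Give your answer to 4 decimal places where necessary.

y* = 1.0617

Substitute y = (y/x)·x into the budget: x* = I/(p_x + p_y·(y/x)).
Numerically y/x = 0.052245, so x* = 170/(8 + 7·0.052245) = 20.321 and y* = 0.052245·20.321 = 1.0617.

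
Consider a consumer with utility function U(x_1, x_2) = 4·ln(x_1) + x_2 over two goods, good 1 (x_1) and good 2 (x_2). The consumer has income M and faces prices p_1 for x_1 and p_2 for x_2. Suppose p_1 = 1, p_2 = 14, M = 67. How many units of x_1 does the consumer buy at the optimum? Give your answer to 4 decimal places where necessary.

Set MRS = p_1/p_2: (4/x_1)/1 = p_1/p_2.
So x_1*(p_1,p_2) = 4·p_2/p_1, independent of income; and x_2* = (M − 4·p_2)/p_2.
At the given prices: x_1* = 4·14/1 = 56.

x_1* = 56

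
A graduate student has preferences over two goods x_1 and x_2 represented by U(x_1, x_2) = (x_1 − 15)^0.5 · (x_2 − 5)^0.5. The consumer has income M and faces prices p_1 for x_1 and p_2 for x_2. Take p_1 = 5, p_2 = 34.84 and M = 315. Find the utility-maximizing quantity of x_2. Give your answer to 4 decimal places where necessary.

MRS = (x_2−5)/(x_1−15). Tangency with p_1/p_2 gives x_2−5 = (p_1/p_2)·(x_1−15).
After buying the subsistence bundle (15, 5), a share 0.5 of the remaining income goes to x_1: x_1* = 15 + 0.5·(M − 15p_1 − 5p_2)/p_1.
Discretionary income = 315 − 15·5 − 5·34.84 = 65.8; x_2* = 5 + 0.5·65.8/34.84 = 5.9443.

x_2* = 5.9443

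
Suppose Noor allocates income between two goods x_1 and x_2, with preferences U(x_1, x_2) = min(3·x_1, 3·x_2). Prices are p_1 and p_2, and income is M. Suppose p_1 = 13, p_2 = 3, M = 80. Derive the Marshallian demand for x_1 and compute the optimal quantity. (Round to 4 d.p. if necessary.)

With perfect complements, no substitution: consume in ratio x_1:x_2 = 3:3.
Budget: p_1·x_1 + p_2·x_1 = M, so (3·p_1 + 3·p_2)·x_1 = 3·M.
Demand: x_1*(p_1,p_2,M) = 3·M/(3·p_1 + 3·p_2), x_2* = 3·M/(3·p_1 + 3·p_2).
Here 3·13 + 3·3 = 48, giving x_1* = 5.

x_1* = 5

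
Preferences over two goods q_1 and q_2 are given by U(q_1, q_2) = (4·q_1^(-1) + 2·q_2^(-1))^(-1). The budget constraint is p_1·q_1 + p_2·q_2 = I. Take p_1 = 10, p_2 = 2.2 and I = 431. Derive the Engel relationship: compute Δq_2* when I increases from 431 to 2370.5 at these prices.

Δq_2* = 219.5681

From the CES first-order condition, 2·(q_2/q_1)^(2) = p_1/p_2.
Solve for the ratio: q_2/q_1 = [(1/2)·p_1/p_2]^(0.5).
With the ratio pinned down, the budget gives q_1* = I/(p_1 + p_2·(q_2/q_1)) and q_2* = (q_2/q_1)·q_1*.
Numerically q_2/q_1 = 1.507557, so q_1* = 431/(10 + 2.2·1.507557) = 32.3656 and q_2* = 1.507557·32.3656 = 48.7929.
At I' = 2370.5: q_2* = 268.361. Change: 268.361 − 48.7929 = 219.5681.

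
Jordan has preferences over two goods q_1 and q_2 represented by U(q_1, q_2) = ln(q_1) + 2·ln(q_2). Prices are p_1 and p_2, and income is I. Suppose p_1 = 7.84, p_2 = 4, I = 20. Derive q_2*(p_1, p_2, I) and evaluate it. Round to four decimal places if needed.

The MRS is (1/2)·q_2/q_1. Set MRS = p_1/p_2.
So p_2·q_2 = 2·p_1·q_1; combined with the budget, a share 1/3 of income goes to q_1.
Demand: q_1*(p_1,p_2,I) = 1/3·I/p_1 and q_2* = 2/3·I/p_2.
At p_1=7.84, p_2=4, I=20: q_2* = 2/3·20/4 = 3.3333.

q_2* = 3.3333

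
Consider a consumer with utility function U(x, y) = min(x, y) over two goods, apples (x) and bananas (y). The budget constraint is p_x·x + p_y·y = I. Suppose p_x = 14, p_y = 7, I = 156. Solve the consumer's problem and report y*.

y* = 7.4286

Demand: x*(p_x,p_y,I) = I/(p_x + p_y), y* = I/(p_x + p_y).
Here 14 + 7 = 21, giving y* = 7.4286.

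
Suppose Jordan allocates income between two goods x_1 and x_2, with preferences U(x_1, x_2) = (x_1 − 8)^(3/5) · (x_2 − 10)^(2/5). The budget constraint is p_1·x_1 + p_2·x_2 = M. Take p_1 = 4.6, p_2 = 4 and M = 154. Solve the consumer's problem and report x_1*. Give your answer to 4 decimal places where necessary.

x_1* = 18.0696

This is Cobb-Douglas in (x_1−8, x_2−10): tangency gives 0.6·p_2·(x_2−10) = 0.4·p_1·(x_1−8).
After buying the subsistence bundle (8, 10), a share 0.6 of the remaining income goes to x_1: x_1* = 8 + 0.6·(M − 8p_1 − 10p_2)/p_1.
Discretionary income = 154 − 8·4.6 − 10·4 = 77.2; x_1* = 8 + 0.6·77.2/4.6 = 18.0696.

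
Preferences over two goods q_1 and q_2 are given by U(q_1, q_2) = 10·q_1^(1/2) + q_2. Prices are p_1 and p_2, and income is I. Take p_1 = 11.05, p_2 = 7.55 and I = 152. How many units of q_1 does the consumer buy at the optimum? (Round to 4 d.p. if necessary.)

q_1* = 11.671

MU_q_1 = 5/√q_1, MU_q_2 = 1. Tangency: 5/√q_1 = p_1/p_2.
Thus q_1* = (5·p_2/p_1)² — independent of I — with the rest of income spent on q_2.
Plugging in: q_1* = (5·7.55/11.05)² = 11.671.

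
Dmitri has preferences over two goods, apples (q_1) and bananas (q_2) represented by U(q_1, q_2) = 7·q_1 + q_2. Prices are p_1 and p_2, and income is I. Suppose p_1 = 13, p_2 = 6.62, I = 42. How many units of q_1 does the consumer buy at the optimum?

q_1 gives more utility per dollar, so spend all income on q_1: q_1* = I/p_1, q_2* = 0.
Numerically: q_1* = 3.2308, q_2* = 0.

q_1* = 3.2308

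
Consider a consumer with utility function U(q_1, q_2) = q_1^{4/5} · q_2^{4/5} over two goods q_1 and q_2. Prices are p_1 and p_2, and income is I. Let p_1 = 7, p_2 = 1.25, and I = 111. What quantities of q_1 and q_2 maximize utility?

q_1* = 7.9286, q_2* = 44.4

Demand: q_1*(p_1,p_2,I) = 0.5·I/p_1 and q_2* = 0.5·I/p_2.
At p_1=7, p_2=1.25, I=111: q_1* = 0.5·111/7 = 7.9286, q_2* = 44.4.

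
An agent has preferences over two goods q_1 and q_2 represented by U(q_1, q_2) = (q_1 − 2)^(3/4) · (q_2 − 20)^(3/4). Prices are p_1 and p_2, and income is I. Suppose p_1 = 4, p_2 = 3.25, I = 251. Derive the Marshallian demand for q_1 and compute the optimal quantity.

Substituting into the budget: q_1* = 2 + 0.5·(I − 2·p_1 − 20·p_2)/p_1, and q_2* = 20 + 0.5·(…)/p_2.
Discretionary income = 251 − 2·4 − 20·3.25 = 178; q_1* = 2 + 0.5·178/4 = 24.25.

q_1* = 24.25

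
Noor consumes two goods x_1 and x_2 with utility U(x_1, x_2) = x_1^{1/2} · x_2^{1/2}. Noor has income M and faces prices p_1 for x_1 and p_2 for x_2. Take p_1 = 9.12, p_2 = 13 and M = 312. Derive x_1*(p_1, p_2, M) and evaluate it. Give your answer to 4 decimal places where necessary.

x_1* = 17.1053

Demand: x_1*(p_1,p_2,M) = 0.5·M/p_1 and x_2* = 0.5·M/p_2.
At p_1=9.12, p_2=13, M=312: x_1* = 0.5·312/9.12 = 17.1053.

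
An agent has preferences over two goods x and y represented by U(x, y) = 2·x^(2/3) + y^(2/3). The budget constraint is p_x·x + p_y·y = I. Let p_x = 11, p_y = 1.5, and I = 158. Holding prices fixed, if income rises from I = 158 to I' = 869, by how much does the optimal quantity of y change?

Δy* = 412.6187

From the CES first-order condition, 2·(y/x)^(1/3) = p_x/p_y.
Solve for the ratio: y/x = [(1/2)·p_x/p_y]^(3).
Substitute y = (y/x)·x into the budget: x* = I/(p_x + p_y·(y/x)).
Numerically y/x = 49.296296, so x* = 158/(11 + 1.5·49.296296) = 1.86 and y* = 49.296296·1.86 = 91.693.
At I' = 869: y* = 504.3118. Change: 504.3118 − 91.693 = 412.6187.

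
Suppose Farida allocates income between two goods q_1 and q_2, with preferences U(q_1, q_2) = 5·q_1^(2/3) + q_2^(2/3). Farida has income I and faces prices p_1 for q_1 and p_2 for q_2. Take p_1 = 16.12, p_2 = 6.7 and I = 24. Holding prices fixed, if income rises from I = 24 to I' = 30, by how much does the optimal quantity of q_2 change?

Δq_2* = 0.0396

MRS = MU_q_1/MU_q_2 = 5·(q_2/q_1)^(1/3). Set equal to p_1/p_2.
Solve for the ratio: q_2/q_1 = [(1/5)·p_1/p_2]^(3).
Substitute q_2 = (q_2/q_1)·q_1 into the budget: q_1* = I/(p_1 + p_2·(q_2/q_1)).
Numerically q_2/q_1 = 0.111419, so q_1* = 24/(16.12 + 6.7·0.111419) = 1.4229 and q_2* = 0.111419·1.4229 = 0.1585.
At I' = 30: q_2* = 0.1982. Change: 0.1982 − 0.1585 = 0.0396.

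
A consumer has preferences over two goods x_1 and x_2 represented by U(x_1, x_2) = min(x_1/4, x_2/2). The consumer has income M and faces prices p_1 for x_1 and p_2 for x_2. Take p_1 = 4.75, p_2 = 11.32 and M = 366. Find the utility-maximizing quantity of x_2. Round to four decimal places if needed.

x_2* = 17.5793

Leontief preferences: the optimum is at the kink where x_1/4 = x_2/2, i.e. x_2 = (1/2)·x_1.
Budget: p_1·x_1 + p_2·(1/2)·x_1 = M, so (4·p_1 + 2·p_2)·x_1 = 4·M.
Demand: x_1*(p_1,p_2,M) = 4·M/(4·p_1 + 2·p_2), x_2* = 2·M/(4·p_1 + 2·p_2).
Here 4·4.75 + 2·11.32 = 41.64, giving x_2* = 17.5793.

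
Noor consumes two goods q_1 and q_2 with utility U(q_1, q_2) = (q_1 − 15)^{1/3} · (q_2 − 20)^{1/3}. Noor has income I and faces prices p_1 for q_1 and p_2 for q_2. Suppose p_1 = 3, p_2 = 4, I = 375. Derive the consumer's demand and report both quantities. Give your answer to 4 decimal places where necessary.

Discretionary income = 375 − 15·3 − 20·4 = 250; q_1* = 15 + 0.5·250/3 = 56.6667; q_2* = 20 + 0.5·250/4 = 51.25.

q_1* = 56.6667, q_2* = 51.25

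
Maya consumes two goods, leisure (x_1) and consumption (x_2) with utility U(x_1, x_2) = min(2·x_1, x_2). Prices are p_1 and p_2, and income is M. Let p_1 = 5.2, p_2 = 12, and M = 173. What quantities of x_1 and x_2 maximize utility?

Leontief preferences: the optimum is at the kink where x_1/1 = x_2/2, i.e. x_2 = 2·x_1.
Budget: p_1·x_1 + p_2·2·x_1 = M, so (p_1 + 2·p_2)·x_1 = M.
Demand: x_1*(p_1,p_2,M) = M/(p_1 + 2·p_2), x_2* = 2·M/(p_1 + 2·p_2).
Here 5.2 + 2·12 = 29.2, giving x_1* = 5.9247 and x_2* = 11.8493.

x_1* = 5.9247, x_2* = 11.8493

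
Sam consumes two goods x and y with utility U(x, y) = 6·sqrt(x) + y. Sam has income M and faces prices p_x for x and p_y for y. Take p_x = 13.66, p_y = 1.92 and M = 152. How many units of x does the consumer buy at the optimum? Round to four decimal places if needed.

x* = 0.1778

Set MRS = p_x/p_y: 3·x^(−1/2) = p_x/p_y.
Thus x* = (3·p_y/p_x)² — independent of M — with the rest of income spent on y.
Plugging in: x* = (3·1.92/13.66)² = 0.1778.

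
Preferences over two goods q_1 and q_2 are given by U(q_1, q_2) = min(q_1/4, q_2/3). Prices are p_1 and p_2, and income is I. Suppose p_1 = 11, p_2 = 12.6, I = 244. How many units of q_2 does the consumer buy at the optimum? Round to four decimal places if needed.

Leontief preferences: the optimum is at the kink where q_1/4 = q_2/3, i.e. q_2 = (3/4)·q_1.
Budget: p_1·q_1 + p_2·(3/4)·q_1 = I, so (4·p_1 + 3·p_2)·q_1 = 4·I.
Demand: q_1*(p_1,p_2,I) = 4·I/(4·p_1 + 3·p_2), q_2* = 3·I/(4·p_1 + 3·p_2).
Here 4·11 + 3·12.6 = 81.8, giving q_2* = 8.9487.

q_2* = 8.9487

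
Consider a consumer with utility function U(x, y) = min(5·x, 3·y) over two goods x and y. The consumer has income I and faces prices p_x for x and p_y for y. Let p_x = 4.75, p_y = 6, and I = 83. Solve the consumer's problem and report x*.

Leontief preferences: the optimum is at the kink where x/3 = y/5, i.e. y = (5/3)·x.
Budget: p_x·x + p_y·(5/3)·x = I, so (3·p_x + 5·p_y)·x = 3·I.
Demand: x*(p_x,p_y,I) = 3·I/(3·p_x + 5·p_y), y* = 5·I/(3·p_x + 5·p_y).
Here 3·4.75 + 5·6 = 44.25, giving x* = 5.6271.

x* = 5.6271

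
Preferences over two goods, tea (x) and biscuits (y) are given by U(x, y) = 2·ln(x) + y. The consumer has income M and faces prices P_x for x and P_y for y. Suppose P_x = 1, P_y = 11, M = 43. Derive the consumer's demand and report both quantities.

MU_x = 2/x, MU_y = 1. Tangency: 2/x = P_x/P_y.
So x*(P_x,P_y) = 2·P_y/P_x, independent of income; and y* = (M − 2·P_y)/P_y.
At the given prices: x* = 2·11/1 = 22, and y* = 1.9091.

x* = 22, y* = 1.9091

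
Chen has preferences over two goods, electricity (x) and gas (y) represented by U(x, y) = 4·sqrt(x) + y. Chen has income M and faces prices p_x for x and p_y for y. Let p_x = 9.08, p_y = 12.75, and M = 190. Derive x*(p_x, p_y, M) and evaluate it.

MU_x = 2/√x, MU_y = 1. Tangency: 2/√x = p_x/p_y.
Thus x* = (2·p_y/p_x)² — independent of M — with the rest of income spent on y.
Plugging in: x* = (2·12.75/9.08)² = 7.8869.

x* = 7.8869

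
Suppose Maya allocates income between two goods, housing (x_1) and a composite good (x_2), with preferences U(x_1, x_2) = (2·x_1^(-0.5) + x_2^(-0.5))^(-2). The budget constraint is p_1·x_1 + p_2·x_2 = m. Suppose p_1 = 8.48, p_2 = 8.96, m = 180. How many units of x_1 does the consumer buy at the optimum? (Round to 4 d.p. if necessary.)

MRS = MU_x_1/MU_x_2 = 2·(x_2/x_1)^(1.5). Set equal to p_1/p_2.
Solve for the ratio: x_2/x_1 = [(1/2)·p_1/p_2]^(2/3).
Substitute x_2 = (x_2/x_1)·x_1 into the budget: x_1* = m/(p_1 + p_2·(x_2/x_1)).
Numerically x_2/x_1 = 0.607256, so x_1* = 180/(8.48 + 8.96·0.607256) = 12.9301.

x_1* = 12.9301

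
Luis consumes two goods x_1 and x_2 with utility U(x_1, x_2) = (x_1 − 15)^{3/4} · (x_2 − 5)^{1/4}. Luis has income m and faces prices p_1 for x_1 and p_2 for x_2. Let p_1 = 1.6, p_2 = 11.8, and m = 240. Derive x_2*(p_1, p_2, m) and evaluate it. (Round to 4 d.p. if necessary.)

MRS = 3·(x_2−5)/(x_1−15). Tangency with p_1/p_2 gives x_2−5 = (1/3)·(p_1/p_2)·(x_1−15).
Substituting into the budget: x_1* = 15 + 0.75·(m − 15·p_1 − 5·p_2)/p_1, and x_2* = 5 + 0.25·(…)/p_2.
Discretionary income = 240 − 15·1.6 − 5·11.8 = 157; x_2* = 5 + 0.25·157/11.8 = 8.3263.

x_2* = 8.3263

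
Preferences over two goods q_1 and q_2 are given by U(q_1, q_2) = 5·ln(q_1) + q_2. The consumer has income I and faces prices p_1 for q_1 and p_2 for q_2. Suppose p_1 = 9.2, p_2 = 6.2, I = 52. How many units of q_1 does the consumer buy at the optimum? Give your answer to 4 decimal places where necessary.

Set MRS = p_1/p_2: (5/q_1)/1 = p_1/p_2.
So q_1*(p_1,p_2) = 5·p_2/p_1, independent of income; and q_2* = (I − 5·p_2)/p_2.
At the given prices: q_1* = 5·6.2/9.2 = 3.3696.

q_1* = 3.3696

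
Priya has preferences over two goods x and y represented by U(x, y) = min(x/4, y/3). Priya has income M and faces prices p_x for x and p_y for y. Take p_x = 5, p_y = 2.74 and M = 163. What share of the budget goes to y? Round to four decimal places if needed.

With perfect complements, no substitution: consume in ratio x:y = 4:3.
Budget: p_x·x + p_y·(3/4)·x = M, so (4·p_x + 3·p_y)·x = 4·M.
Demand: x*(p_x,p_y,M) = 4·M/(4·p_x + 3·p_y), y* = 3·M/(4·p_x + 3·p_y).
Here 4·5 + 3·2.74 = 28.22, giving x* = 23.1042 and y* = 17.3281.
Expenditure on y: 2.74·17.3281 = 47.4791; share = 0.2913.

share on y = 0.2913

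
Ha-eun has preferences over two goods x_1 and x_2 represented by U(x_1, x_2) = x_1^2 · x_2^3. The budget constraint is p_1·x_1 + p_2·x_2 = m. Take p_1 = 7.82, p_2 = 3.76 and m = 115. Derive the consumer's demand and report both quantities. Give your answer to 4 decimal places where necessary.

x_1* = 5.8824, x_2* = 18.3511

MU_x_1/MU_x_2 = (2·x_2)/(3·x_1); tangency sets this equal to p_1/p_2.
So 2·p_2·x_2 = 3·p_1·x_1; combined with the budget, a share 0.4 of income goes to x_1.
Demand: x_1*(p_1,p_2,m) = 0.4·m/p_1 and x_2* = 0.6·m/p_2.
At p_1=7.82, p_2=3.76, m=115: x_1* = 0.4·115/7.82 = 5.8824, x_2* = 18.3511.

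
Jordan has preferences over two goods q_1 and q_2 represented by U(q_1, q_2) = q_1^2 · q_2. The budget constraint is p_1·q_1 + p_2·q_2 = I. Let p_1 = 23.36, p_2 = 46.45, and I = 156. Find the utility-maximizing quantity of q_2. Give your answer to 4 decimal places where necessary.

q_2* = 1.1195

Tangency: MRS = 2·q_2/q_1 = p_1/p_2.
So 2·p_2·q_2 = p_1·q_1; combined with the budget, a share 2/3 of income goes to q_1.
Demand: q_1*(p_1,p_2,I) = 2/3·I/p_1 and q_2* = 1/3·I/p_2.
At p_1=23.36, p_2=46.45, I=156: q_2* = 1/3·156/46.45 = 1.1195.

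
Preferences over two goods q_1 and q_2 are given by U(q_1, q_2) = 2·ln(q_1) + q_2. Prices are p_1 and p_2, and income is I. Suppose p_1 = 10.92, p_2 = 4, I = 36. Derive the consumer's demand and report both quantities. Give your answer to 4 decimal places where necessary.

Set MRS = p_1/p_2: (2/q_1)/1 = p_1/p_2.
So q_1*(p_1,p_2) = 2·p_2/p_1, independent of income; and q_2* = (I − 2·p_2)/p_2.
At the given prices: q_1* = 2·4/10.92 = 0.7326, and q_2* = 7.

q_1* = 0.7326, q_2* = 7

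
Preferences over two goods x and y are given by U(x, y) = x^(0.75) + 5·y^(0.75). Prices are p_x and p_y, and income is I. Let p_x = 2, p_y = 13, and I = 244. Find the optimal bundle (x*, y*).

x* = 37.2425, y* = 13.0396

From the CES first-order condition, (1/5)·(y/x)^(0.25) = p_x/p_y.
Solve for the ratio: y/x = [5·p_x/p_y]^(4).
Substitute y = (y/x)·x into the budget: x* = I/(p_x + p_y·(y/x)).
Numerically y/x = 0.350128, so x* = 244/(2 + 13·0.350128) = 37.2425 and y* = 0.350128·37.2425 = 13.0396.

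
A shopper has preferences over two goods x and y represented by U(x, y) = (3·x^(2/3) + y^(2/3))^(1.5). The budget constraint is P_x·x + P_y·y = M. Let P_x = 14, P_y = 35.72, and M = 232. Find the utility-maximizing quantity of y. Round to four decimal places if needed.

y* = 0.0367

Substitute y = (y/x)·x into the budget: x* = M/(P_x + P_y·(y/x)).
Numerically y/x = 0.00223, so x* = 232/(14 + 35.72·0.00223) = 16.4777 and y* = 0.00223·16.4777 = 0.0367.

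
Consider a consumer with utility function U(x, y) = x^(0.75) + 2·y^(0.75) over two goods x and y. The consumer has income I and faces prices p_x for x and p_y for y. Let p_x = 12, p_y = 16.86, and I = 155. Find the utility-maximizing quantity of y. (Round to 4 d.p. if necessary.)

y* = 7.8352

Numerically y/x = 4.10596, so x* = 155/(12 + 16.86·4.10596) = 1.9082 and y* = 4.10596·1.9082 = 7.8352.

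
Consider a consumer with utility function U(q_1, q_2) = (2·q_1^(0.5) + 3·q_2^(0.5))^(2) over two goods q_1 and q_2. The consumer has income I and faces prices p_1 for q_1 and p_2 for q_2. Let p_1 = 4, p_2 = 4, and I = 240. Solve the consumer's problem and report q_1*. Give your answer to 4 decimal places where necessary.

From the CES first-order condition, (2/3)·(q_2/q_1)^(0.5) = p_1/p_2.
Hence q_2/q_1 = ((3/2)·p_1/p_2)^(1/(0.5)), i.e. raised to the 2 power.
With the ratio pinned down, the budget gives q_1* = I/(p_1 + p_2·(q_2/q_1)) and q_2* = (q_2/q_1)·q_1*.
Numerically q_2/q_1 = 2.25, so q_1* = 240/(4 + 4·2.25) = 18.4615.

q_1* = 18.4615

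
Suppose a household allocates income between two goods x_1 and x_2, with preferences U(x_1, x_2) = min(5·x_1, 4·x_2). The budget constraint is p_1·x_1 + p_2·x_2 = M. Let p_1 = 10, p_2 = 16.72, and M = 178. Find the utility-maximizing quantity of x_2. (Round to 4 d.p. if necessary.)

Demand: x_1*(p_1,p_2,M) = 4·M/(4·p_1 + 5·p_2), x_2* = 5·M/(4·p_1 + 5·p_2).
Here 4·10 + 5·16.72 = 123.6, giving x_2* = 7.2006.

x_2* = 7.2006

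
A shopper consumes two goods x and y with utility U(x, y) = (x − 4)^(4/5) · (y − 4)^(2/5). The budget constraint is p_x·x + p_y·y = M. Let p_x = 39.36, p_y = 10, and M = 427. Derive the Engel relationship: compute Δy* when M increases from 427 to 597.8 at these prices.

Δy* = 5.6933

This is Cobb-Douglas in (x−4, y−4): tangency gives 0.8·p_y·(y−4) = 0.4·p_x·(x−4).
Substituting into the budget: x* = 4 + 2/3·(M − 4·p_x − 4·p_y)/p_x, and y* = 4 + 1/3·(…)/p_y.
Discretionary income = 427 − 4·39.36 − 4·10 = 229.56; y* = 4 + 1/3·229.56/10 = 11.652.
At M' = 597.8: y* = 17.3453. Change: 17.3453 − 11.652 = 5.6933.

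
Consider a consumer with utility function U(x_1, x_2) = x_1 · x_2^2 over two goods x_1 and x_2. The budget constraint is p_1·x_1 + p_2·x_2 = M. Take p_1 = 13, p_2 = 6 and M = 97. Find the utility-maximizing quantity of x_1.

x_1* = 2.4872

MU_x_1/MU_x_2 = (x_2)/(2·x_1); tangency sets this equal to p_1/p_2.
Rearranging, p_2·x_2 = 2·p_1·x_1. Substituting into the budget gives p_1·x_1·(1 + 2) = M.
Demand: x_1*(p_1,p_2,M) = 1/3·M/p_1 and x_2* = 2/3·M/p_2.
At p_1=13, p_2=6, M=97: x_1* = 1/3·97/13 = 2.4872.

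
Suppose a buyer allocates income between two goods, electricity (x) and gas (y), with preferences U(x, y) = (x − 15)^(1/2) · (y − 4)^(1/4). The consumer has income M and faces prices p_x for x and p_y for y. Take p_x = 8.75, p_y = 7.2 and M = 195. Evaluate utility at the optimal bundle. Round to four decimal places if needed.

V = 1.8404

MRS = 2·(y−4)/(x−15). Tangency with p_x/p_y gives y−4 = (1/2)·(p_x/p_y)·(x−15).
Substituting into the budget: x* = 15 + 2/3·(M − 15·p_x − 4·p_y)/p_x, and y* = 4 + 1/3·(…)/p_y.
Discretionary income = 195 − 15·8.75 − 4·7.2 = 34.95; x* = 15 + 2/3·34.95/8.75 = 17.6629; y* = 4 + 1/3·34.95/7.2 = 5.6181.
Utility at the optimum: U(17.6629, 5.6181) = 1.8404.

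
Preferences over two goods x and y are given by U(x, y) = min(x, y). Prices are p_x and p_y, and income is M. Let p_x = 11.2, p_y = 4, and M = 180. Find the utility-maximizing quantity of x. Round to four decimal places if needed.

x* = 11.8421

With perfect complements, no substitution: consume in ratio x:y = 1:1.
Budget: p_x·x + p_y·x = M, so (p_x + p_y)·x = M.
Demand: x*(p_x,p_y,M) = M/(p_x + p_y), y* = M/(p_x + p_y).
Here 11.2 + 4 = 15.2, giving x* = 11.8421.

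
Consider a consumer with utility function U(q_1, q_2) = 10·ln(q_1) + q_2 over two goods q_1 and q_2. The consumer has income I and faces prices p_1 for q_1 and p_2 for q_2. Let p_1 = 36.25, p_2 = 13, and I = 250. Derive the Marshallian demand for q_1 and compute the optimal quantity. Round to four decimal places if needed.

q_1* = 3.5862

Set MRS = p_1/p_2: (10/q_1)/1 = p_1/p_2.
So q_1*(p_1,p_2) = 10·p_2/p_1, independent of income; and q_2* = (I − 10·p_2)/p_2.
At the given prices: q_1* = 10·13/36.25 = 3.5862.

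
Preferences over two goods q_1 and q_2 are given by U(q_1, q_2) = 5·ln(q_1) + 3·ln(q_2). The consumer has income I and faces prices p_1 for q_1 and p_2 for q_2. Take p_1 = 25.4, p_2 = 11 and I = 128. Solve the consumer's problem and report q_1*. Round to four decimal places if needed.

q_1* = 3.1496

Tangency: MRS = (5/3)·q_2/q_1 = p_1/p_2.
So 5·p_2·q_2 = 3·p_1·q_1; combined with the budget, a share 0.625 of income goes to q_1.
Demand: q_1*(p_1,p_2,I) = 0.625·I/p_1 and q_2* = 0.375·I/p_2.
At p_1=25.4, p_2=11, I=128: q_1* = 0.625·128/25.4 = 3.1496.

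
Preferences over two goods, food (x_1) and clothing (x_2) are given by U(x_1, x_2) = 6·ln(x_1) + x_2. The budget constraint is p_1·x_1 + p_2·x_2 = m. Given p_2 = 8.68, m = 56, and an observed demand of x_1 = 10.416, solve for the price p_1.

p_1 = 5

Set MRS = p_1/p_2: (6/x_1)/1 = p_1/p_2.
So x_1*(p_1,p_2) = 6·p_2/p_1, independent of income; and x_2* = (m − 6·p_2)/p_2.
Set x_1* = 10.416 in the demand function and solve for p_1: p_1 = 5.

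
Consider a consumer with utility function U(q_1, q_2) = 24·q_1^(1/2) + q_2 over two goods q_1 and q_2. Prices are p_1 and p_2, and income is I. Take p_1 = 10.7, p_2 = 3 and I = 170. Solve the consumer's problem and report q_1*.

Set MRS = p_1/p_2: 12·q_1^(−1/2) = p_1/p_2.
Thus q_1* = (12·p_2/p_1)² — independent of I — with the rest of income spent on q_2.
Plugging in: q_1* = (12·3/10.7)² = 11.3198.

q_1* = 11.3198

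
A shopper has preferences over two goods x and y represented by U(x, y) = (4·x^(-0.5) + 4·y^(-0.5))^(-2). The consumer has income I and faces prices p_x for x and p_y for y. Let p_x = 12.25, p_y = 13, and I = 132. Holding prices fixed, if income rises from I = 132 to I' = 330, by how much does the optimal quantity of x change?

MRS = MU_x/MU_y = (y/x)^(1.5). Set equal to p_x/p_y.
Hence y/x = (p_x/p_y)^(1/(1.5)), i.e. raised to the 2/3 power.
Substitute y = (y/x)·x into the budget: x* = I/(p_x + p_y·(y/x)).
Numerically y/x = 0.961159, so x* = 132/(12.25 + 13·0.961159) = 5.3344.
At I' = 330: x* = 13.336. Change: 13.336 − 5.3344 = 8.0016.

Δx* = 8.0016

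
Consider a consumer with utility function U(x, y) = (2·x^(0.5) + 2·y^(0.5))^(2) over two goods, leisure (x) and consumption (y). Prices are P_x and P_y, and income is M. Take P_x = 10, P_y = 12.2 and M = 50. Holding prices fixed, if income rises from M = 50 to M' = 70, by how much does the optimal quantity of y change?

From the CES first-order condition, (y/x)^(0.5) = P_x/P_y.
Hence y/x = (P_x/P_y)^(1/(0.5)), i.e. raised to the 2 power.
With the ratio pinned down, the budget gives x* = M/(P_x + P_y·(y/x)) and y* = (y/x)·x*.
Numerically y/x = 0.671862, so x* = 50/(10 + 12.2·0.671862) = 2.7477 and y* = 0.671862·2.7477 = 1.8461.
At M' = 70: y* = 2.5846. Change: 2.5846 − 1.8461 = 0.7384.

Δy* = 0.7384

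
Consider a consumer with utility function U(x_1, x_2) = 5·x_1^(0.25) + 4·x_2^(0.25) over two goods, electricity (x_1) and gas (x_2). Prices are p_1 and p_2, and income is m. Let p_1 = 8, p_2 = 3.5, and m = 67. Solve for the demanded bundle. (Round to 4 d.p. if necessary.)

From the CES first-order condition, (5/4)·(x_2/x_1)^(0.75) = p_1/p_2.
Hence x_2/x_1 = ((4/5)·p_1/p_2)^(1/(0.75)), i.e. raised to the 4/3 power.
With the ratio pinned down, the budget gives x_1* = m/(p_1 + p_2·(x_2/x_1)) and x_2* = (x_2/x_1)·x_1*.
Numerically x_2/x_1 = 2.236055, so x_1* = 67/(8 + 3.5·2.236055) = 4.2335 and x_2* = 2.236055·4.2335 = 9.4663.

x_1* = 4.2335, x_2* = 9.4663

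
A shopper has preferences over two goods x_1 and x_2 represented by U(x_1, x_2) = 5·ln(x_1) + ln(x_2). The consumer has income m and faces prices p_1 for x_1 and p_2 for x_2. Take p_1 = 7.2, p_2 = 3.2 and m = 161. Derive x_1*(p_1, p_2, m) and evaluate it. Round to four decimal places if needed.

MU_x_1/MU_x_2 = (5·x_2)/(x_1); tangency sets this equal to p_1/p_2.
So 5·p_2·x_2 = p_1·x_1; combined with the budget, a share 5/6 of income goes to x_1.
Demand: x_1*(p_1,p_2,m) = 5/6·m/p_1 and x_2* = 1/6·m/p_2.
At p_1=7.2, p_2=3.2, m=161: x_1* = 5/6·161/7.2 = 18.6343.

x_1* = 18.6343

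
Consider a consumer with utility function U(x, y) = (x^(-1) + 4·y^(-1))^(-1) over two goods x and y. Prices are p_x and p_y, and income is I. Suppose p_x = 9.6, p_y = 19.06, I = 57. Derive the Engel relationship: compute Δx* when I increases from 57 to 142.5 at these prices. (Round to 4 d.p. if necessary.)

Δx* = 2.3326

Substitute y = (y/x)·x into the budget: x* = I/(p_x + p_y·(y/x)).
Numerically y/x = 1.419398, so x* = 57/(9.6 + 19.06·1.419398) = 1.5551.
At I' = 142.5: x* = 3.8877. Change: 3.8877 − 1.5551 = 2.3326.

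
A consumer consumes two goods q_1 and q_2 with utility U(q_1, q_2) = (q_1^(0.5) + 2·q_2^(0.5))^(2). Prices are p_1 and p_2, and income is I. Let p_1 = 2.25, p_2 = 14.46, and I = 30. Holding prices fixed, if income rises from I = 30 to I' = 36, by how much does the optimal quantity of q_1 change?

Δq_1* = 1.6436

MRS = MU_q_1/MU_q_2 = (1/2)·(q_2/q_1)^(0.5). Set equal to p_1/p_2.
Hence q_2/q_1 = (2·p_1/p_2)^(1/(0.5)), i.e. raised to the 2 power.
With the ratio pinned down, the budget gives q_1* = I/(p_1 + p_2·(q_2/q_1)) and q_2* = (q_2/q_1)·q_1*.
Numerically q_2/q_1 = 0.096848, so q_1* = 30/(2.25 + 14.46·0.096848) = 8.2182.
At I' = 36: q_1* = 9.8619. Change: 9.8619 − 8.2182 = 1.6436.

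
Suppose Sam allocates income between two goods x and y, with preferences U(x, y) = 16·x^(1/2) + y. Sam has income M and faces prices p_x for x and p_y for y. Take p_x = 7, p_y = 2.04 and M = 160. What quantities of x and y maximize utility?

x* = 5.4356, y* = 59.7799

Solve: √x = 8·p_y/p_x, so x*(p_x,p_y) = (8·p_y/p_x)², and y* = (M − p_x·x*)/p_y.
Plugging in: x* = (8·2.04/7)² = 5.4356, y* = 59.7799.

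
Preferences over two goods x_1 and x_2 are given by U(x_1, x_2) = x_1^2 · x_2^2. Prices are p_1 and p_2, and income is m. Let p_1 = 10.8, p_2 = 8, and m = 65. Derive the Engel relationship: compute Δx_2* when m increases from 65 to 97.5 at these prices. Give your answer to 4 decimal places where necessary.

Δx_2* = 2.0312

The MRS is x_2/x_1. Set MRS = p_1/p_2.
So 2·p_2·x_2 = 2·p_1·x_1; combined with the budget, a share 0.5 of income goes to x_1.
Demand: x_1*(p_1,p_2,m) = 0.5·m/p_1 and x_2* = 0.5·m/p_2.
At p_1=10.8, p_2=8, m=65: x_2* = 0.5·65/8 = 4.0625.
At m' = 97.5: x_2* = 6.0938. Change: 6.0938 − 4.0625 = 2.0312.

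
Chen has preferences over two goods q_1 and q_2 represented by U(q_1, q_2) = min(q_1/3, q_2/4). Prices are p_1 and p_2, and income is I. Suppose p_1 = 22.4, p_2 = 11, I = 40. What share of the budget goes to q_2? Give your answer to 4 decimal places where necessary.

Demand: q_1*(p_1,p_2,I) = 3·I/(3·p_1 + 4·p_2), q_2* = 4·I/(3·p_1 + 4·p_2).
Here 3·22.4 + 4·11 = 111.2, giving q_1* = 1.0791 and q_2* = 1.4388.
Expenditure on q_2: 11·1.4388 = 15.8273; share = 0.3957.

share on q_2 = 0.3957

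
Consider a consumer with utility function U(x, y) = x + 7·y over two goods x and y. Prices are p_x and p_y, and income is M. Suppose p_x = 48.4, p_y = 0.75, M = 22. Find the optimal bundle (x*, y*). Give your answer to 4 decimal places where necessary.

Perfect substitutes: compare marginal utility per dollar. 1/p_x vs 7/p_y → 0.0207 vs 9.3333.
y gives more utility per dollar, so spend all income on y: y* = M/p_y, x* = 0.
Numerically: x* = 0, y* = 29.3333.

x* = 0, y* = 29.3333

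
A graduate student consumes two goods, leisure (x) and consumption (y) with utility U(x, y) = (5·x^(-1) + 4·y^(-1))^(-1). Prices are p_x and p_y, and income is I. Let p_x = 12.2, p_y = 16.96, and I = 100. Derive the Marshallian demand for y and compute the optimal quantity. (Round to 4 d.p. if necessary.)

From the CES first-order condition, (5/4)·(y/x)^(2) = p_x/p_y.
Solve for the ratio: y/x = [(4/5)·p_x/p_y]^(0.5).
With the ratio pinned down, the budget gives x* = I/(p_x + p_y·(y/x)) and y* = (y/x)·x*.
Numerically y/x = 0.758599, so x* = 100/(12.2 + 16.96·0.758599) = 3.9895 and y* = 0.758599·3.9895 = 3.0264.

y* = 3.0264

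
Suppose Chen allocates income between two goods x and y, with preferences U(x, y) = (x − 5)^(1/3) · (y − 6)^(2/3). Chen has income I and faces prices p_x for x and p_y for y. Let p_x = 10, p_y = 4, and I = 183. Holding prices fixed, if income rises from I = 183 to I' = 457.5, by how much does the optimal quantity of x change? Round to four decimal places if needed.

This is Cobb-Douglas in (x−5, y−6): tangency gives 1/3·p_y·(y−6) = 2/3·p_x·(x−5).
Substituting into the budget: x* = 5 + 1/3·(I − 5·p_x − 6·p_y)/p_x, and y* = 6 + 2/3·(…)/p_y.
Discretionary income = 183 − 5·10 − 6·4 = 109; x* = 5 + 1/3·109/10 = 8.6333.
At I' = 457.5: x* = 17.7833. Change: 17.7833 − 8.6333 = 9.15.

Δx* = 9.15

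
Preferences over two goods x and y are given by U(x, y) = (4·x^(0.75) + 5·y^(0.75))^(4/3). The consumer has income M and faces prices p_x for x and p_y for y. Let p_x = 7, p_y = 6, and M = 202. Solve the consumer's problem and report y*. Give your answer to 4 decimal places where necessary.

y* = 26.7633

From the CES first-order condition, (4/5)·(y/x)^(0.25) = p_x/p_y.
Hence y/x = ((5/4)·p_x/p_y)^(1/(0.25)), i.e. raised to the 4 power.
With the ratio pinned down, the budget gives x* = M/(p_x + p_y·(y/x)) and y* = (y/x)·x*.
Numerically y/x = 4.523006, so x* = 202/(7 + 6·4.523006) = 5.9172 and y* = 4.523006·5.9172 = 26.7633.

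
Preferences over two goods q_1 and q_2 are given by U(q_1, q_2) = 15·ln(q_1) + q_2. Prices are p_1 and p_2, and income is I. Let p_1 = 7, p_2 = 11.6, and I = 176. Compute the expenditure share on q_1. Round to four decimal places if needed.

So q_1*(p_1,p_2) = 15·p_2/p_1, independent of income; and q_2* = (I − 15·p_2)/p_2.
At the given prices: q_1* = 15·11.6/7 = 24.8571, and q_2* = 0.1724.
Expenditure on q_1: 7·24.8571 = 174; share = 0.9886.

share on q_1 = 0.9886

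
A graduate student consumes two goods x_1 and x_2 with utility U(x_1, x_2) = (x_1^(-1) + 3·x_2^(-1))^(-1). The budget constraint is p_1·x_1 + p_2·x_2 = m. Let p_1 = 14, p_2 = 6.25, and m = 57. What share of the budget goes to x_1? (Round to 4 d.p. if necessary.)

share on x_1 = 0.4635

MU_x_1 ∝ x_1^(-2), MU_x_2 ∝ 3·x_2^(-2), so MRS = (1/3)·(x_2/x_1)^(2) = p_1/p_2.
Solve for the ratio: x_2/x_1 = [3·p_1/p_2]^(0.5).
Substitute x_2 = (x_2/x_1)·x_1 into the budget: x_1* = m/(p_1 + p_2·(x_2/x_1)).
Numerically x_2/x_1 = 2.592296, so x_1* = 57/(14 + 6.25·2.592296) = 1.8873 and x_2* = 2.592296·1.8873 = 4.8924.
Expenditure on x_1: 14·1.8873 = 26.4222; share = 0.4635.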